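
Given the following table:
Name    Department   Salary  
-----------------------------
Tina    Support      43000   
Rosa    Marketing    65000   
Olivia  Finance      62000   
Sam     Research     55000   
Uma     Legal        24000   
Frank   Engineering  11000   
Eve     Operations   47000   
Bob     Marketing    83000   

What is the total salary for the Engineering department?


Engineering department members:
  Frank: 11000
Total = 11000 = 11000

ANSWER: 11000


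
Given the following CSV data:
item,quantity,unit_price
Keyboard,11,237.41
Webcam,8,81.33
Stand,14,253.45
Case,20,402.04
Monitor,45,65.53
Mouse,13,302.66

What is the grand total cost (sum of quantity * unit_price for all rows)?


Computing row totals:
  Keyboard: 11 * 237.41 = 2611.51
  Webcam: 8 * 81.33 = 650.64
  Stand: 14 * 253.45 = 3548.3
  Case: 20 * 402.04 = 8040.8
  Monitor: 45 * 65.53 = 2948.85
  Mouse: 13 * 302.66 = 3934.58
Grand total = 2611.51 + 650.64 + 3548.3 + 8040.8 + 2948.85 + 3934.58 = 21734.68

ANSWER: 21734.68


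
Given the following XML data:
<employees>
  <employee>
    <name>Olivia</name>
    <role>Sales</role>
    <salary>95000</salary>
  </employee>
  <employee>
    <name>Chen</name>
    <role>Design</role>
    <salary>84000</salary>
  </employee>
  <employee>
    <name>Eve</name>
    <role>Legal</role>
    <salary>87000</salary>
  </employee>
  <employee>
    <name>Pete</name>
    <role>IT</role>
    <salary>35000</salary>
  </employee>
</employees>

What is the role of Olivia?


Searching for <employee> with <name>Olivia</name>
Found at position 1
<role>Sales</role>

ANSWER: Sales


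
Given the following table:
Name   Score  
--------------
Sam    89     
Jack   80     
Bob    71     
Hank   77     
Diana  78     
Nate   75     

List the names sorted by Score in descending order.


Sorting by Score (descending):
  Sam: 89
  Jack: 80
  Diana: 78
  Hank: 77
  Nate: 75
  Bob: 71


ANSWER: Sam, Jack, Diana, Hank, Nate, Bob


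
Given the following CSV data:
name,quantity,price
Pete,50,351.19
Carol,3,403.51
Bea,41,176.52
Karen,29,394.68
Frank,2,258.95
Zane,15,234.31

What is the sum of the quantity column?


Values in 'quantity' column:
  Row 1: 50
  Row 2: 3
  Row 3: 41
  Row 4: 29
  Row 5: 2
  Row 6: 15
Sum = 50 + 3 + 41 + 29 + 2 + 15 = 140

ANSWER: 140


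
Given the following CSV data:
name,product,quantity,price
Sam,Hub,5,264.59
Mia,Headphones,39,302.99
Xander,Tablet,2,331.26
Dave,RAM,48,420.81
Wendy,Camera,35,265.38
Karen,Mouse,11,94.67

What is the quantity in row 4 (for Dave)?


Row 4: Dave
Column 'quantity' = 48

ANSWER: 48


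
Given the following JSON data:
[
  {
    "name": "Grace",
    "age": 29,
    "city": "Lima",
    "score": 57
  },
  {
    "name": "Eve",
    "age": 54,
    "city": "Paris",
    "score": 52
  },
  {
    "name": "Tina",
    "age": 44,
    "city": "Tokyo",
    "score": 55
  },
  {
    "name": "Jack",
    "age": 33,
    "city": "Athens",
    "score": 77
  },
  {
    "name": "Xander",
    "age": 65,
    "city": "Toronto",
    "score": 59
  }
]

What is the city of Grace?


Looking up record where name = Grace
Record index: 0
Field 'city' = Lima

ANSWER: Lima


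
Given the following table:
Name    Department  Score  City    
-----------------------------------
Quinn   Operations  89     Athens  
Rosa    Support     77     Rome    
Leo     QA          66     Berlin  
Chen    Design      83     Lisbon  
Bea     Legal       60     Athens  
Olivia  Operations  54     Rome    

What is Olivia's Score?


Row 6: Olivia
Score = 54

ANSWER: 54


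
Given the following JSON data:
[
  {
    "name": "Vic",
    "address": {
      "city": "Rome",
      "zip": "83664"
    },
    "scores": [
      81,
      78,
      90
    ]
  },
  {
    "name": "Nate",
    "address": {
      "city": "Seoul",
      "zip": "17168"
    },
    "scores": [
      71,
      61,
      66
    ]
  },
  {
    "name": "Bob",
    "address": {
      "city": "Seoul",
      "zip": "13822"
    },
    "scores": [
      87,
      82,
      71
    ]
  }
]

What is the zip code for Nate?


Path: records[1].address.zip
Value: 17168

ANSWER: 17168


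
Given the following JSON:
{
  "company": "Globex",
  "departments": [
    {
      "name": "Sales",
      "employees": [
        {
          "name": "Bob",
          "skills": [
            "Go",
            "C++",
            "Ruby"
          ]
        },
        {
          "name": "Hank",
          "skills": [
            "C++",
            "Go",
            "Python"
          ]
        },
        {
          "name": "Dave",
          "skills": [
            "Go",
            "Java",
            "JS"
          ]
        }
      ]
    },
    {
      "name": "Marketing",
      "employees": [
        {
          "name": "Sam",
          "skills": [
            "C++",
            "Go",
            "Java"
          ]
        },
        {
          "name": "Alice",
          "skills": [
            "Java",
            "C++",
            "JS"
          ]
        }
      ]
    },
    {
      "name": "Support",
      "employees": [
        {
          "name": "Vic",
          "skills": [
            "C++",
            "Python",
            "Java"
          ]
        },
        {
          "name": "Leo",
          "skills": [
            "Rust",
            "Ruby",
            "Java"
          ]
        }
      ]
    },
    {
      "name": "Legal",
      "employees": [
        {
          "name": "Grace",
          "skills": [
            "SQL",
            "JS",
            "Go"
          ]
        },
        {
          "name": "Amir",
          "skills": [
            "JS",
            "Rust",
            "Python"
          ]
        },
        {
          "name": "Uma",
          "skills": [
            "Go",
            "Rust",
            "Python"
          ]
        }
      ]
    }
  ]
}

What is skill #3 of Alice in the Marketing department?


Path: departments[1].employees[1].skills[2]
Value: JS

ANSWER: JS


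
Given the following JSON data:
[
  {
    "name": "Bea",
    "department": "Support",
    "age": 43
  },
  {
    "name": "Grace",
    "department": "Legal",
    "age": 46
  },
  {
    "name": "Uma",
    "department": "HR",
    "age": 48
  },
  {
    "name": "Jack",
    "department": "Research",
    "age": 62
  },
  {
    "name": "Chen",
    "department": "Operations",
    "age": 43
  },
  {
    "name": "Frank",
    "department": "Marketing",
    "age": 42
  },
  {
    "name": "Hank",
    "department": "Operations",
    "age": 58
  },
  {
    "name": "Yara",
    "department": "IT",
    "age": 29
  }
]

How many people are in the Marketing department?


Scanning records for department = Marketing
  Record 5: Frank
Count: 1

ANSWER: 1


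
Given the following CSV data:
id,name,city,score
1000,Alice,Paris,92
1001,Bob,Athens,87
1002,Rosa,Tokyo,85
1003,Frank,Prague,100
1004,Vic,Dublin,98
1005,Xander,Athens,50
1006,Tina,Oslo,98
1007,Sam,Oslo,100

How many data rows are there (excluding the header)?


Counting rows (excluding header):
Header: id,name,city,score
Data rows: 8

ANSWER: 8


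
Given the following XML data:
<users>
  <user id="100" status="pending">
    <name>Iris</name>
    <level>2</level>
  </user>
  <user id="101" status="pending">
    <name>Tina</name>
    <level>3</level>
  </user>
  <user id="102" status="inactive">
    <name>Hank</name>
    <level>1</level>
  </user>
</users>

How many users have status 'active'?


Counting users with status='active':
Count: 0

ANSWER: 0


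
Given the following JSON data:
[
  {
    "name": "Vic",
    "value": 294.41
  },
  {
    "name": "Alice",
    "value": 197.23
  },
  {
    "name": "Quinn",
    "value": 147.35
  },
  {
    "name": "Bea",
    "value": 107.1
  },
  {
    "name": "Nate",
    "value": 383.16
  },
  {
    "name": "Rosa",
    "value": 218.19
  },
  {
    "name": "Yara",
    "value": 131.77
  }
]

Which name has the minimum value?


Comparing values:
  Vic: 294.41
  Alice: 197.23
  Quinn: 147.35
  Bea: 107.1
  Nate: 383.16
  Rosa: 218.19
  Yara: 131.77
Minimum: Bea (107.1)

ANSWER: Bea


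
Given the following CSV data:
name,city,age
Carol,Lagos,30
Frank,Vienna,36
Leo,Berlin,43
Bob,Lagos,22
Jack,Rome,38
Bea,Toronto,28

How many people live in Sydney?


Scanning city column for 'Sydney':
Total matches: 0

ANSWER: 0


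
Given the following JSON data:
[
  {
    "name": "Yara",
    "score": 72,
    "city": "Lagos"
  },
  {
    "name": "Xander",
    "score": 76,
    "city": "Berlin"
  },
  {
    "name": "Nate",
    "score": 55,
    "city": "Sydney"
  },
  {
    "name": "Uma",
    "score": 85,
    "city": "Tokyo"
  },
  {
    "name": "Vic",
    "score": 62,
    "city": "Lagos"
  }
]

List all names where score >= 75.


Filtering records where score >= 75:
  Yara (score=72) -> no
  Xander (score=76) -> YES
  Nate (score=55) -> no
  Uma (score=85) -> YES
  Vic (score=62) -> no


ANSWER: Xander, Uma


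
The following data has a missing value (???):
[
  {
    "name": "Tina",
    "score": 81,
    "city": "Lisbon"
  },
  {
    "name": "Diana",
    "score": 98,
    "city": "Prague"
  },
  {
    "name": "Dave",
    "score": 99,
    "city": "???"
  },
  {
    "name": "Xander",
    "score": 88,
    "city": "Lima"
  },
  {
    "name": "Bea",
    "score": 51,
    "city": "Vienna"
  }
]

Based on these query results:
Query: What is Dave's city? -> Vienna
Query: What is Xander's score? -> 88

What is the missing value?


The missing value is Dave's city
From query: Dave's city = Vienna

ANSWER: Vienna


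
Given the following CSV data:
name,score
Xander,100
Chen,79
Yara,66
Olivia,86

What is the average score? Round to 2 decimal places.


Scores: 100, 79, 66, 86
Sum = 331
Count = 4
Average = 331 / 4 = 82.75

ANSWER: 82.75


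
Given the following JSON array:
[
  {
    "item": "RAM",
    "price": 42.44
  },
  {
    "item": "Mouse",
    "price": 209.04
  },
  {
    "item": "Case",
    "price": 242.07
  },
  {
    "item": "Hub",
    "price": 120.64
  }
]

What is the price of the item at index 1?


Array index 1 -> Mouse
price = 209.04

ANSWER: 209.04


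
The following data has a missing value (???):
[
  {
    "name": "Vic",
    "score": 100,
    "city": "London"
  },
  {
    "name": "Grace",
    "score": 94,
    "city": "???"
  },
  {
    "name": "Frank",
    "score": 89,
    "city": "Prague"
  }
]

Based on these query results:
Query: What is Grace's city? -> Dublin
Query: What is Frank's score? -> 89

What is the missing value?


The missing value is Grace's city
From query: Grace's city = Dublin

ANSWER: Dublin


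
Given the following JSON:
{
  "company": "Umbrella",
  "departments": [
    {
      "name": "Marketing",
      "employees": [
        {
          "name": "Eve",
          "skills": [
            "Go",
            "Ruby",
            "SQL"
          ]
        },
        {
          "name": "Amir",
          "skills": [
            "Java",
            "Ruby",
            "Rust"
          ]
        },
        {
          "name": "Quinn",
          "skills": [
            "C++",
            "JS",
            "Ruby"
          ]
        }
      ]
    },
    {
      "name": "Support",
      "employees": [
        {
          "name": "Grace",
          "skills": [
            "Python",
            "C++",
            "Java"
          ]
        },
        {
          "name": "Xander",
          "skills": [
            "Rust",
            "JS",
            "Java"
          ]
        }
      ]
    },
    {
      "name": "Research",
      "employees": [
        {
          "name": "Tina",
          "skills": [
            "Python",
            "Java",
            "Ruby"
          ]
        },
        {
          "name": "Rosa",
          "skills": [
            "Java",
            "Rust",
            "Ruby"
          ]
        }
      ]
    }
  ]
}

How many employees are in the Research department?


Path: departments[2].employees
Count: 2

ANSWER: 2


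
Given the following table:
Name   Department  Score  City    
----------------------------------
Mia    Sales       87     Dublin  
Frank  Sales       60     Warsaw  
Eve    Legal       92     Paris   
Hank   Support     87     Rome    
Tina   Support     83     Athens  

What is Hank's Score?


Row 4: Hank
Score = 87

ANSWER: 87


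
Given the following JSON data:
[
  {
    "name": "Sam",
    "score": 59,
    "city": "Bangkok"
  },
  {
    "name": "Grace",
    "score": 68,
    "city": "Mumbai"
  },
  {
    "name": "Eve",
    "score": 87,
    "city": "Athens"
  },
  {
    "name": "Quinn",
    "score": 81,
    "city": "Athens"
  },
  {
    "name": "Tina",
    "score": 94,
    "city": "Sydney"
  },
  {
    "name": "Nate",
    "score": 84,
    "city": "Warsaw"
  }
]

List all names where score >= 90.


Filtering records where score >= 90:
  Sam (score=59) -> no
  Grace (score=68) -> no
  Eve (score=87) -> no
  Quinn (score=81) -> no
  Tina (score=94) -> YES
  Nate (score=84) -> no


ANSWER: Tina


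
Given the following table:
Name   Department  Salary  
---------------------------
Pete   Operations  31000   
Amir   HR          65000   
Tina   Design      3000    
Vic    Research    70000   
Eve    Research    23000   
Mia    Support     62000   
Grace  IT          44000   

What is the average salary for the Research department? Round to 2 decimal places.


Research department members:
  Vic: 70000
  Eve: 23000
Sum = 93000
Count = 2
Average = 93000 / 2 = 46500.00

ANSWER: 46500.00


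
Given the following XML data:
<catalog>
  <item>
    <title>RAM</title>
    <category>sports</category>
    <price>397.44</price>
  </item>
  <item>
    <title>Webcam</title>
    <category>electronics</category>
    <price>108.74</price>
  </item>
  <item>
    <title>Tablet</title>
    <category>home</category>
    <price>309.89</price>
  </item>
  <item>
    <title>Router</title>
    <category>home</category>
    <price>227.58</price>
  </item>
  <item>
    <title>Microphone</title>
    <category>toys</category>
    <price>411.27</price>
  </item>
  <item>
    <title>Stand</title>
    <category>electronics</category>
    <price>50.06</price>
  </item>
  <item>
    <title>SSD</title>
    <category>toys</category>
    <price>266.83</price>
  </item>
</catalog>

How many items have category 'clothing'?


Scanning <item> elements for <category>clothing</category>:
Count: 0

ANSWER: 0


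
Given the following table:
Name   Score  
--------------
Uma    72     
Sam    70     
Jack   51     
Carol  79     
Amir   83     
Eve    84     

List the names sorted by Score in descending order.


Sorting by Score (descending):
  Eve: 84
  Amir: 83
  Carol: 79
  Uma: 72
  Sam: 70
  Jack: 51


ANSWER: Eve, Amir, Carol, Uma, Sam, Jack


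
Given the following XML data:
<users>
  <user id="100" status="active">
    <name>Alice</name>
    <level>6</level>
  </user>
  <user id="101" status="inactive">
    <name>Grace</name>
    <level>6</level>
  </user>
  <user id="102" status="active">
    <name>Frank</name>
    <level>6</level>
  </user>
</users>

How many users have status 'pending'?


Counting users with status='pending':
Count: 0

ANSWER: 0


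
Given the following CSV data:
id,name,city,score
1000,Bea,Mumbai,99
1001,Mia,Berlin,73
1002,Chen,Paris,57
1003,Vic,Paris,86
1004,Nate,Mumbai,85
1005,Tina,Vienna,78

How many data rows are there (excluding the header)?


Counting rows (excluding header):
Header: id,name,city,score
Data rows: 6

ANSWER: 6


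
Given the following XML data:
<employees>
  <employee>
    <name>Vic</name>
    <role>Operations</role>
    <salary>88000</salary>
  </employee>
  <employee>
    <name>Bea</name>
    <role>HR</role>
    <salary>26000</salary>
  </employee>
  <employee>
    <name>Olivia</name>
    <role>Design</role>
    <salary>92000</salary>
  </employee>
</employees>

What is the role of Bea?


Searching for <employee> with <name>Bea</name>
Found at position 2
<role>HR</role>

ANSWER: HR


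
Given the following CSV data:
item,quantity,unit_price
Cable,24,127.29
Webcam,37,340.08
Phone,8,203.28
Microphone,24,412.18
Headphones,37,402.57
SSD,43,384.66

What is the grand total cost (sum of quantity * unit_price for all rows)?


Computing row totals:
  Cable: 24 * 127.29 = 3054.96
  Webcam: 37 * 340.08 = 12582.96
  Phone: 8 * 203.28 = 1626.24
  Microphone: 24 * 412.18 = 9892.32
  Headphones: 37 * 402.57 = 14895.09
  SSD: 43 * 384.66 = 16540.38
Grand total = 3054.96 + 12582.96 + 1626.24 + 9892.32 + 14895.09 + 16540.38 = 58591.95

ANSWER: 58591.95


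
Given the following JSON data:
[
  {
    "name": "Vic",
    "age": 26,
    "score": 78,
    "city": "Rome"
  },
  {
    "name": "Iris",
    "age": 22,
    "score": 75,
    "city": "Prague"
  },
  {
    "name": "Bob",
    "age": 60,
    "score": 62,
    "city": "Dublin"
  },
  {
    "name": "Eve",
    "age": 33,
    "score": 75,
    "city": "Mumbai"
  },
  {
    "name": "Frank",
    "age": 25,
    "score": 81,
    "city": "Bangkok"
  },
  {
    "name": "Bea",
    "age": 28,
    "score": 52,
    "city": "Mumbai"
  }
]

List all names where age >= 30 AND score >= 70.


Checking both conditions:
  Vic (age=26, score=78) -> no
  Iris (age=22, score=75) -> no
  Bob (age=60, score=62) -> no
  Eve (age=33, score=75) -> YES
  Frank (age=25, score=81) -> no
  Bea (age=28, score=52) -> no


ANSWER: Eve


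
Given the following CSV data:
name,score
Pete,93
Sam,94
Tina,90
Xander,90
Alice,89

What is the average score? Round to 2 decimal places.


Scores: 93, 94, 90, 90, 89
Sum = 456
Count = 5
Average = 456 / 5 = 91.20

ANSWER: 91.20


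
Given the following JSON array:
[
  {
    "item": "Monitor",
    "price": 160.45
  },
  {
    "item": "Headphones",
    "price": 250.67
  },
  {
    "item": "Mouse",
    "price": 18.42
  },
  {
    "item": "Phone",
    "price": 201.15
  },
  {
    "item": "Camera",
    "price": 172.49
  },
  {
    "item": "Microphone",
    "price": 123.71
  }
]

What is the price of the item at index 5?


Array index 5 -> Microphone
price = 123.71

ANSWER: 123.71


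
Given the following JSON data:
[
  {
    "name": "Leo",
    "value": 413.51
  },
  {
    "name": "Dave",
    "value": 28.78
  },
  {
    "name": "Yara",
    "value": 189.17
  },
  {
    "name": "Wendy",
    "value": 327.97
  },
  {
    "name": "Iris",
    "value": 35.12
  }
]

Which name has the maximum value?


Comparing values:
  Leo: 413.51
  Dave: 28.78
  Yara: 189.17
  Wendy: 327.97
  Iris: 35.12
Maximum: Leo (413.51)

ANSWER: Leo


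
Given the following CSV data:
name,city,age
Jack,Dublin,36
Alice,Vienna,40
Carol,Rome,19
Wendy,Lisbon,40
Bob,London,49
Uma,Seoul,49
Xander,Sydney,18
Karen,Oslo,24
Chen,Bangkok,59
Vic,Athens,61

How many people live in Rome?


Scanning city column for 'Rome':
  Row 3: Carol -> MATCH
Total matches: 1

ANSWER: 1


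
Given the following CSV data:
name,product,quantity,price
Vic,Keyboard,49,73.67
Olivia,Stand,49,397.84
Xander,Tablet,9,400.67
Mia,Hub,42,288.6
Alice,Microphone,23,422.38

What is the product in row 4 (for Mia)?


Row 4: Mia
Column 'product' = Hub

ANSWER: Hub


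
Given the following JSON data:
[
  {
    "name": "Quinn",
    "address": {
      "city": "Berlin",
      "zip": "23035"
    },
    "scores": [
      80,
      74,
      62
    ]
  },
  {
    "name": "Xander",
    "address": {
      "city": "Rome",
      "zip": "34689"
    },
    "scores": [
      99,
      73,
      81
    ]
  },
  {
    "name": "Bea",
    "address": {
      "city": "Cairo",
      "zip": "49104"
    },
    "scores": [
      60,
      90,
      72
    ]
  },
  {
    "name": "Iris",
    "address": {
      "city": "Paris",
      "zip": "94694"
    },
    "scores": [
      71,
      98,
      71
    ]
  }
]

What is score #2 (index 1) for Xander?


Path: records[1].scores[1]
Value: 73

ANSWER: 73


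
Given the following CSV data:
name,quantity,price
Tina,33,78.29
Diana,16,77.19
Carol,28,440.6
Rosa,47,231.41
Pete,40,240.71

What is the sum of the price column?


Values in 'price' column:
  Row 1: 78.29
  Row 2: 77.19
  Row 3: 440.6
  Row 4: 231.41
  Row 5: 240.71
Sum = 78.29 + 77.19 + 440.6 + 231.41 + 240.71 = 1068.2

ANSWER: 1068.2


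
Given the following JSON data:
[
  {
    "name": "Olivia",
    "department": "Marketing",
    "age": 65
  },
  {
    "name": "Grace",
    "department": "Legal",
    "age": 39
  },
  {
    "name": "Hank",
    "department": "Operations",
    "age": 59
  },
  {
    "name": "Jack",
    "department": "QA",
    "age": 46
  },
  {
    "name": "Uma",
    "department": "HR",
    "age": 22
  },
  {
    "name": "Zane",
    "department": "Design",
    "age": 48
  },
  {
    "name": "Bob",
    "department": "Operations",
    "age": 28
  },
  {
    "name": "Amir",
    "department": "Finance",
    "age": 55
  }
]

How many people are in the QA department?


Scanning records for department = QA
  Record 3: Jack
Count: 1

ANSWER: 1


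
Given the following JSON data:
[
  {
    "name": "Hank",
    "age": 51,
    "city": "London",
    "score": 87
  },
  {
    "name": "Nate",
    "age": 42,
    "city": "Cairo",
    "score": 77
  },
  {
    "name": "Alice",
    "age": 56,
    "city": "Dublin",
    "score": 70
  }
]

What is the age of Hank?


Looking up record where name = Hank
Record index: 0
Field 'age' = 51

ANSWER: 51


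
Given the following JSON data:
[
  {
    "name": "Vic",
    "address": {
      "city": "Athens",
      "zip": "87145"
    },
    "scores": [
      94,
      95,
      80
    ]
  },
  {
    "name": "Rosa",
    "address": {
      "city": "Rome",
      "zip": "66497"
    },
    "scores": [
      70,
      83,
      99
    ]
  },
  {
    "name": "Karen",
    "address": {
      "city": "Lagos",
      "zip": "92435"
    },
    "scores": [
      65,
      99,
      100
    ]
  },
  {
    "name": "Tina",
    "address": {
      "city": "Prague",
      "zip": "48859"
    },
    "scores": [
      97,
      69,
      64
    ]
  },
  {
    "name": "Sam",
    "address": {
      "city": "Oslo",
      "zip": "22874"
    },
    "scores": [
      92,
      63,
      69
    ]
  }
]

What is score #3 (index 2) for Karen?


Path: records[2].scores[2]
Value: 100

ANSWER: 100


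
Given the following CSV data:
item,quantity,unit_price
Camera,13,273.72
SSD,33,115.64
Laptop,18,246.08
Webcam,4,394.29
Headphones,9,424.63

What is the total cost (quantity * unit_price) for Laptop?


Row: Laptop
quantity = 18
unit_price = 246.08
total = 18 * 246.08 = 4429.44

ANSWER: 4429.44


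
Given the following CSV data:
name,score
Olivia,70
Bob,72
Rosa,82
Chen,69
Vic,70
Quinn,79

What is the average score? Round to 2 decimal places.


Scores: 70, 72, 82, 69, 70, 79
Sum = 442
Count = 6
Average = 442 / 6 = 73.67

ANSWER: 73.67


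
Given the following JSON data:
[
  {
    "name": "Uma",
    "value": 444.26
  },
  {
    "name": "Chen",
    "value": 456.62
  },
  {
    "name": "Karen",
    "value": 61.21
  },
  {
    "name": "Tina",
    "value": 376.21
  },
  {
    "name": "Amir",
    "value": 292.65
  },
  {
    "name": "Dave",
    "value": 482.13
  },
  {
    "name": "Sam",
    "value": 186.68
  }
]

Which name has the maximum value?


Comparing values:
  Uma: 444.26
  Chen: 456.62
  Karen: 61.21
  Tina: 376.21
  Amir: 292.65
  Dave: 482.13
  Sam: 186.68
Maximum: Dave (482.13)

ANSWER: Dave


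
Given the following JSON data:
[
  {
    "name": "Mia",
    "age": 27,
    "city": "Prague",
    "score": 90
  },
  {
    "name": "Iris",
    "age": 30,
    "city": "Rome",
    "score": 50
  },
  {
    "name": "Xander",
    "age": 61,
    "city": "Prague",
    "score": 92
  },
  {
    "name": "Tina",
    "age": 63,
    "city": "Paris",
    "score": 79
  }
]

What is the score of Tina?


Looking up record where name = Tina
Record index: 3
Field 'score' = 79

ANSWER: 79


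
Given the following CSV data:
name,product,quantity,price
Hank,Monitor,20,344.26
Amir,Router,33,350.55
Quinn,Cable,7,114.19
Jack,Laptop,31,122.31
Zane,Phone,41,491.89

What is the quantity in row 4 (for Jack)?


Row 4: Jack
Column 'quantity' = 31

ANSWER: 31


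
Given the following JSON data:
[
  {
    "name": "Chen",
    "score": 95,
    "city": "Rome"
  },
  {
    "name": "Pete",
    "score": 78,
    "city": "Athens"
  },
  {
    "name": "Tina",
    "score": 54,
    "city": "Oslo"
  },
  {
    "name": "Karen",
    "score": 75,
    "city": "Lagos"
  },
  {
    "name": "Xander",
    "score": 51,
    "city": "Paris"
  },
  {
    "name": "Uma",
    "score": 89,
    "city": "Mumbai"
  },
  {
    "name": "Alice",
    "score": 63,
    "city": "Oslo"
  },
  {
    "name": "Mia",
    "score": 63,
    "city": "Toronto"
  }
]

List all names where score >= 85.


Filtering records where score >= 85:
  Chen (score=95) -> YES
  Pete (score=78) -> no
  Tina (score=54) -> no
  Karen (score=75) -> no
  Xander (score=51) -> no
  Uma (score=89) -> YES
  Alice (score=63) -> no
  Mia (score=63) -> no


ANSWER: Chen, Uma


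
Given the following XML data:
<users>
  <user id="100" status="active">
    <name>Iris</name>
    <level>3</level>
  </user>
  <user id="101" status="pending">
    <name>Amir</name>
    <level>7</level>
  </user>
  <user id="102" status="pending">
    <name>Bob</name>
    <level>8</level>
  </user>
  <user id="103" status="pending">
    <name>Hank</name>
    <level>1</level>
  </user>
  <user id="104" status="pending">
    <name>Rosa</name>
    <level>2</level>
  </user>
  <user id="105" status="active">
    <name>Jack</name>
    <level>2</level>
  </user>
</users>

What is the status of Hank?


Finding user with name = Hank
user id="103" status="pending"

ANSWER: pending


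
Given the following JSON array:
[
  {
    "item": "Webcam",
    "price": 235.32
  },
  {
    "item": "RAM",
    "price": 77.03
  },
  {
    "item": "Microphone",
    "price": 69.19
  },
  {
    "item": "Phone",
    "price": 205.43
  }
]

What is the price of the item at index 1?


Array index 1 -> RAM
price = 77.03

ANSWER: 77.03


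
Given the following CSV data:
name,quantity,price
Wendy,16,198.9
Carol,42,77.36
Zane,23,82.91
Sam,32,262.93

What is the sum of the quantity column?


Values in 'quantity' column:
  Row 1: 16
  Row 2: 42
  Row 3: 23
  Row 4: 32
Sum = 16 + 42 + 23 + 32 = 113

ANSWER: 113


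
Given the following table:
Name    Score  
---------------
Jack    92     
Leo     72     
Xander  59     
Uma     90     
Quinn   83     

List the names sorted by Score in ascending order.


Sorting by Score (ascending):
  Xander: 59
  Leo: 72
  Quinn: 83
  Uma: 90
  Jack: 92


ANSWER: Xander, Leo, Quinn, Uma, Jack


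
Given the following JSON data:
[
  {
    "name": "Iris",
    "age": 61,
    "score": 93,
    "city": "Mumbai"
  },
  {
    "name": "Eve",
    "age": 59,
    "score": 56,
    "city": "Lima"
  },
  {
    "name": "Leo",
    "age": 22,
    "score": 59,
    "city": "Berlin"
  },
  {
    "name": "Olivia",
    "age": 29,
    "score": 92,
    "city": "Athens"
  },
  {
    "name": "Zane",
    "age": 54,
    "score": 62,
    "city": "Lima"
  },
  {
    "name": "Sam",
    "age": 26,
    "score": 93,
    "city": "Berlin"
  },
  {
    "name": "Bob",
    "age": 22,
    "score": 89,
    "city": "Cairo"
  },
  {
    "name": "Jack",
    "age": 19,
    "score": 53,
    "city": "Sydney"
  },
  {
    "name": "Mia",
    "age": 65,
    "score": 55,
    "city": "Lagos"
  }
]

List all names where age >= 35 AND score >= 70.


Checking both conditions:
  Iris (age=61, score=93) -> YES
  Eve (age=59, score=56) -> no
  Leo (age=22, score=59) -> no
  Olivia (age=29, score=92) -> no
  Zane (age=54, score=62) -> no
  Sam (age=26, score=93) -> no
  Bob (age=22, score=89) -> no
  Jack (age=19, score=53) -> no
  Mia (age=65, score=55) -> no


ANSWER: Iris


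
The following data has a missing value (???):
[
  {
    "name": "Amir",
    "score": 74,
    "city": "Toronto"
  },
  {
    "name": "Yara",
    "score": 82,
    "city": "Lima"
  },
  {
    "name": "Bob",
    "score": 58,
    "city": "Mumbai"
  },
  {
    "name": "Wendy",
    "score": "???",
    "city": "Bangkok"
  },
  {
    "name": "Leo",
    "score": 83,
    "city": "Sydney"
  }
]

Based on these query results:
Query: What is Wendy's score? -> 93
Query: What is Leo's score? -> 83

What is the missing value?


The missing value is Wendy's score
From query: Wendy's score = 93

ANSWER: 93


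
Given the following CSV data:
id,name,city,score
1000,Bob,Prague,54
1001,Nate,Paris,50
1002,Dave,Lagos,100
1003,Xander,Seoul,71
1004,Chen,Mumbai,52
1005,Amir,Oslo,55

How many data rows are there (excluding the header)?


Counting rows (excluding header):
Header: id,name,city,score
Data rows: 6

ANSWER: 6


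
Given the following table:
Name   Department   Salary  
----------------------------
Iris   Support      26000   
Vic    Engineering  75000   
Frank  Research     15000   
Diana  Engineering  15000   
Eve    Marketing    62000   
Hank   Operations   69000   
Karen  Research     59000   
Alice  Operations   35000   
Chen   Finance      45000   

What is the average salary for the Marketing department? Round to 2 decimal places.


Marketing department members:
  Eve: 62000
Sum = 62000
Count = 1
Average = 62000 / 1 = 62000.00

ANSWER: 62000.00


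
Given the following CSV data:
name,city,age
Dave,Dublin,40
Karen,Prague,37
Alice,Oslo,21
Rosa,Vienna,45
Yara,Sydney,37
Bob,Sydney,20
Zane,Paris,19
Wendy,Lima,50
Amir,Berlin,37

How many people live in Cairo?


Scanning city column for 'Cairo':
Total matches: 0

ANSWER: 0


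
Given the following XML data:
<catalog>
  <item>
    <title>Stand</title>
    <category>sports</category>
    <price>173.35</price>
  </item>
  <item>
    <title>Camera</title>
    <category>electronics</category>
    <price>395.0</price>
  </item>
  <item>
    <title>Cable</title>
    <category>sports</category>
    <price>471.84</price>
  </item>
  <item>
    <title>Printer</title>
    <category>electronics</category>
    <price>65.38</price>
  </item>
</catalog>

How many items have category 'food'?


Scanning <item> elements for <category>food</category>:
Count: 0

ANSWER: 0


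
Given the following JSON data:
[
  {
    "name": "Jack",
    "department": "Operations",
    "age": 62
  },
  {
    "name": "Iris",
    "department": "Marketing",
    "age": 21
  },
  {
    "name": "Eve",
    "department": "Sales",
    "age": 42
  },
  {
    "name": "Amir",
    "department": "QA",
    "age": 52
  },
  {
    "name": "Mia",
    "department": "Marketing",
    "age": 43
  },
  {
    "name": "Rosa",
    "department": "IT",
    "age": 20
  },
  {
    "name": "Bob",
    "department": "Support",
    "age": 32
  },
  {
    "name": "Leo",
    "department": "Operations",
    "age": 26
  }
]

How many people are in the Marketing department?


Scanning records for department = Marketing
  Record 1: Iris
  Record 4: Mia
Count: 2

ANSWER: 2


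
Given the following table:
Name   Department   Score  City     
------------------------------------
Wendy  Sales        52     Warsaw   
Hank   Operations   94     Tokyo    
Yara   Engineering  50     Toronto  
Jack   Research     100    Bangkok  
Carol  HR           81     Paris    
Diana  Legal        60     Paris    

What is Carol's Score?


Row 5: Carol
Score = 81

ANSWER: 81


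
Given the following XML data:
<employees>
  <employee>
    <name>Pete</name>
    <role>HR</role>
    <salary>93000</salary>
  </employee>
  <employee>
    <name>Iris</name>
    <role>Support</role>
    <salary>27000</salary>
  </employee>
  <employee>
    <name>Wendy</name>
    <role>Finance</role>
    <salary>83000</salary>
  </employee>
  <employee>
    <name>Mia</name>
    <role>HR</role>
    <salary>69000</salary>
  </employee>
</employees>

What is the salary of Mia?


Searching for <employee> with <name>Mia</name>
Found at position 4
<salary>69000</salary>

ANSWER: 69000


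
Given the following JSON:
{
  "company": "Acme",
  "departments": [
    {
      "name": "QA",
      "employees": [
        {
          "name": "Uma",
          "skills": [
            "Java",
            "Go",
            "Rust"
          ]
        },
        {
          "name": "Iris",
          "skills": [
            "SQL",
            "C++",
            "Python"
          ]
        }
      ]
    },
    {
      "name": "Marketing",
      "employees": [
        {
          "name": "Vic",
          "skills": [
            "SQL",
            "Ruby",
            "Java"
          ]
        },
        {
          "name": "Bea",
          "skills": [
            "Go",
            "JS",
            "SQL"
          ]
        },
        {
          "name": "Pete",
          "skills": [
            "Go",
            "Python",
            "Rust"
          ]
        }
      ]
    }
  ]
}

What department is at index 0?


Path: departments[0].name
Value: QA

ANSWER: QA


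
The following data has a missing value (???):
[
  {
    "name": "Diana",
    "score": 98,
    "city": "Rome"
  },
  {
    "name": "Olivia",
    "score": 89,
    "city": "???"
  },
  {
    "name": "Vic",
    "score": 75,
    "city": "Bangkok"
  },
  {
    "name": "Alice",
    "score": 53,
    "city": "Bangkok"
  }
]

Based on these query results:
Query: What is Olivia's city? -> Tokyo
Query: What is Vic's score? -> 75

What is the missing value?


The missing value is Olivia's city
From query: Olivia's city = Tokyo

ANSWER: Tokyo


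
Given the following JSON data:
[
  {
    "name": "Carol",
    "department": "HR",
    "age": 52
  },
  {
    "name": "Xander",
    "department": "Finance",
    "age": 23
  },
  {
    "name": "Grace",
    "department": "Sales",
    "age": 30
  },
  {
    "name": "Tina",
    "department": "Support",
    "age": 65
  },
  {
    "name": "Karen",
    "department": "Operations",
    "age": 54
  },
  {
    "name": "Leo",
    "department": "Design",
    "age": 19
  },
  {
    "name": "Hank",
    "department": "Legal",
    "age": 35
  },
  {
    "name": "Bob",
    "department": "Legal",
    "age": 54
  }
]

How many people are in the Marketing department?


Scanning records for department = Marketing
  No matches found
Count: 0

ANSWER: 0


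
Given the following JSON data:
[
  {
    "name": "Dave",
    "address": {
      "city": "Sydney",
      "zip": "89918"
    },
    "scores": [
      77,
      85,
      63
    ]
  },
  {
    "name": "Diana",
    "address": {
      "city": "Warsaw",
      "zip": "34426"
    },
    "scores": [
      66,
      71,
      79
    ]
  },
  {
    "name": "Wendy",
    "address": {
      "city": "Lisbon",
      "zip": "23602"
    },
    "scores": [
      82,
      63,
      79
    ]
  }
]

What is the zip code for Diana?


Path: records[1].address.zip
Value: 34426

ANSWER: 34426


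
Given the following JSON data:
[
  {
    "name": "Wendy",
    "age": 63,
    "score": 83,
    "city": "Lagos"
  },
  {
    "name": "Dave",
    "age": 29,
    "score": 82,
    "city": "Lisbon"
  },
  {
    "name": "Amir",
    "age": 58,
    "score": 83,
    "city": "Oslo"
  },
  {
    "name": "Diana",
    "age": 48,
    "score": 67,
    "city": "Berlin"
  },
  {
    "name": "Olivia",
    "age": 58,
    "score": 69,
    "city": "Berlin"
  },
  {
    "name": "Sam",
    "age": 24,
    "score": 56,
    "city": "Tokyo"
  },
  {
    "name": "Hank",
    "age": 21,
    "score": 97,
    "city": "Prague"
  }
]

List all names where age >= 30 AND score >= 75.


Checking both conditions:
  Wendy (age=63, score=83) -> YES
  Dave (age=29, score=82) -> no
  Amir (age=58, score=83) -> YES
  Diana (age=48, score=67) -> no
  Olivia (age=58, score=69) -> no
  Sam (age=24, score=56) -> no
  Hank (age=21, score=97) -> no


ANSWER: Wendy, Amir


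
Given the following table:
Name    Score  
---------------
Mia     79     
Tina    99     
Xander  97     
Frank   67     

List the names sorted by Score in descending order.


Sorting by Score (descending):
  Tina: 99
  Xander: 97
  Mia: 79
  Frank: 67


ANSWER: Tina, Xander, Mia, Frank


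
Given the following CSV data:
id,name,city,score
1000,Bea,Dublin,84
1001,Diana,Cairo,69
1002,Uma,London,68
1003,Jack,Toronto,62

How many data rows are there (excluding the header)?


Counting rows (excluding header):
Header: id,name,city,score
Data rows: 4

ANSWER: 4


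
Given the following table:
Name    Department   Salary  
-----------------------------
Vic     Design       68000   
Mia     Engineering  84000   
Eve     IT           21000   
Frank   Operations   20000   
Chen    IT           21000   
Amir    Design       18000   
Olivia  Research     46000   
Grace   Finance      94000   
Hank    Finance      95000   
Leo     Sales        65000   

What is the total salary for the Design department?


Design department members:
  Vic: 68000
  Amir: 18000
Total = 68000 + 18000 = 86000

ANSWER: 86000


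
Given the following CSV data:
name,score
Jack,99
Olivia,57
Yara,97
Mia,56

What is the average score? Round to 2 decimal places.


Scores: 99, 57, 97, 56
Sum = 309
Count = 4
Average = 309 / 4 = 77.25

ANSWER: 77.25


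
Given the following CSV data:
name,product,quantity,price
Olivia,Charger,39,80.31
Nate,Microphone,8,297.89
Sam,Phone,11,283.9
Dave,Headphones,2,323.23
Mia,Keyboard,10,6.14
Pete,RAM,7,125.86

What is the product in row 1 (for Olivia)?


Row 1: Olivia
Column 'product' = Charger

ANSWER: Charger


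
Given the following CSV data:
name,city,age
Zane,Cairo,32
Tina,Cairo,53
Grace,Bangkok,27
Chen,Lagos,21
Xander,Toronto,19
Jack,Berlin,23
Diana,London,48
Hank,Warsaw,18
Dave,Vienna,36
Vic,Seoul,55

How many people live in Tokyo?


Scanning city column for 'Tokyo':
Total matches: 0

ANSWER: 0


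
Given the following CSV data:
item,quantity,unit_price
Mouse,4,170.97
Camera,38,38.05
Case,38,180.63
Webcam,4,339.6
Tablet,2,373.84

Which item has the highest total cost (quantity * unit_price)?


Computing row totals:
  Mouse: 683.88
  Camera: 1445.9
  Case: 6863.94
  Webcam: 1358.4
  Tablet: 747.68
Maximum: Case (6863.94)

ANSWER: Case


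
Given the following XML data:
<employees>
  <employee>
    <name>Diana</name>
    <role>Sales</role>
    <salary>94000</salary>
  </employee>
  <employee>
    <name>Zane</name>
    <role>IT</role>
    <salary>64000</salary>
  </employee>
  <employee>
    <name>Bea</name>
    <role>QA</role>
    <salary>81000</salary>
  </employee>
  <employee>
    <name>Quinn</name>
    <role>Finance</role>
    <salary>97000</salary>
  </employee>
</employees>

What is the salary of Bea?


Searching for <employee> with <name>Bea</name>
Found at position 3
<salary>81000</salary>

ANSWER: 81000


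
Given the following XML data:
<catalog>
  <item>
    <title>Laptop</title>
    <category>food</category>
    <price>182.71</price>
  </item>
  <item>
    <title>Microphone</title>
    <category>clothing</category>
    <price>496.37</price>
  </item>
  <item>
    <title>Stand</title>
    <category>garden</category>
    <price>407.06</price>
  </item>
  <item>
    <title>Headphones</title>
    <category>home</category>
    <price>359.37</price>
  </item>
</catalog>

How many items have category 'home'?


Scanning <item> elements for <category>home</category>:
  Item 4: Headphones -> MATCH
Count: 1

ANSWER: 1


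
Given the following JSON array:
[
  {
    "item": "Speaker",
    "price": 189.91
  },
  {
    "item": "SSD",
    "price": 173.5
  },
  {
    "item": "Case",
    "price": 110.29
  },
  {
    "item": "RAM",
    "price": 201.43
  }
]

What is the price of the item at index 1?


Array index 1 -> SSD
price = 173.5

ANSWER: 173.5


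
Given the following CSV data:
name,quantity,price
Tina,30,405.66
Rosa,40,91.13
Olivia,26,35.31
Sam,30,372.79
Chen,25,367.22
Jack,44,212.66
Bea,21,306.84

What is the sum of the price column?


Values in 'price' column:
  Row 1: 405.66
  Row 2: 91.13
  Row 3: 35.31
  Row 4: 372.79
  Row 5: 367.22
  Row 6: 212.66
  Row 7: 306.84
Sum = 405.66 + 91.13 + 35.31 + 372.79 + 367.22 + 212.66 + 306.84 = 1791.61

ANSWER: 1791.61


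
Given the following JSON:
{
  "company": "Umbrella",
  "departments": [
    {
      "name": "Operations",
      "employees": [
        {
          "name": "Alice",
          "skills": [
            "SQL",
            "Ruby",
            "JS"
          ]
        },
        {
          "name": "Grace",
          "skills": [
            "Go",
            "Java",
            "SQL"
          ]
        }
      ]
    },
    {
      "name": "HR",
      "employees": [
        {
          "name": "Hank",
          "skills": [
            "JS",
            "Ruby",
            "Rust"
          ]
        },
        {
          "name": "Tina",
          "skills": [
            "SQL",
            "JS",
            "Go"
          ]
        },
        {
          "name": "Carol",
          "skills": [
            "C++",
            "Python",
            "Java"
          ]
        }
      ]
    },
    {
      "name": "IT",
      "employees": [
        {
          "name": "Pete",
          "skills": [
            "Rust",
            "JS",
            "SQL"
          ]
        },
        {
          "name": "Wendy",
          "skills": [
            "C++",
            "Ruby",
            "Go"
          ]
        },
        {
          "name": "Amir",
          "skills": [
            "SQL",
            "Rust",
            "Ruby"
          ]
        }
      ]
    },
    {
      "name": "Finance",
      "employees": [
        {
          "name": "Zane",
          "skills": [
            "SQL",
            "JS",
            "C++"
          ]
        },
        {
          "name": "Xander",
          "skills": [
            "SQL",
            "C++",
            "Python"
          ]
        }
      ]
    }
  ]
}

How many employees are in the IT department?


Path: departments[2].employees
Count: 3

ANSWER: 3
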